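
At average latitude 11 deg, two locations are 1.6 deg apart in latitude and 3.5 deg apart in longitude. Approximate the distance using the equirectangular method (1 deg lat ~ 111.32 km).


dlat_km = 1.6 * 111.32 = 178.112
dlon_km = 3.5 * 111.32 * cos(11) ≈ 382.462
dist = sqrt(178.112^2 + 382.462^2) ≈ 421.9 km

421.9 km


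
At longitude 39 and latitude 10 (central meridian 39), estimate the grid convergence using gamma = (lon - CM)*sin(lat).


gamma = (39 - 39) * sin(10) = 0 * 0.173648 = 0.0 degrees

0.0 degrees


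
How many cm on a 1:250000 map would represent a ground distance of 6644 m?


map_cm = 6644 * 100 / 250000 = 2.6576 cm ≈ 2.66 cm

2.66 cm


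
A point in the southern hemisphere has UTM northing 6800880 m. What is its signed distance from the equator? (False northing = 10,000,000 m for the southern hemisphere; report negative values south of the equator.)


For southern: actual = 6800880 - 10000000 = -3199120 m

-3199120 m


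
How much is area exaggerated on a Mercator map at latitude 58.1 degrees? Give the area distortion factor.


area_distortion = 1/cos^2(58.1) = 3.581

3.581


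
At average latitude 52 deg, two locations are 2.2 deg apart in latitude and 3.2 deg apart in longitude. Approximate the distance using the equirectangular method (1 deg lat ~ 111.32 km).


dlat_km = 2.2 * 111.32 = 244.904
dlon_km = 3.2 * 111.32 * cos(52) ≈ 219.313
dist = sqrt(244.904^2 + 219.313^2) ≈ 328.7 km

328.7 km


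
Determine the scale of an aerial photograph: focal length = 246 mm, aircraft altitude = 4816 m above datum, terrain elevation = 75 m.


scale = f / (H - h) = 246 mm / 4741 m = 246 / 4741000 = 1:19272

1:19272


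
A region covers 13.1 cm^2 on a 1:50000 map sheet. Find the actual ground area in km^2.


ground_area = 13.1 * (50000/100)^2 = 3275000.0 m^2 = 3.275 km^2

3.275 km^2


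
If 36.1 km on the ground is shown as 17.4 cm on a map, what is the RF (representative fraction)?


ground = 36.1 km = 3610000 cm; RF denominator = ground / map = 3610000 / 17.4 ≈ 207471; RF = 1:207471

1:207471


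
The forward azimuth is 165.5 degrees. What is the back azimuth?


back azimuth = (165.5 + 180) mod 360 = 345.5 degrees

345.5 degrees


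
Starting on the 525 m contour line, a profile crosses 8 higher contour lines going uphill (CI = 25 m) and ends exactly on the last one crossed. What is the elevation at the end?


elevation = 525 + 8 * 25 = 725 m

725 m


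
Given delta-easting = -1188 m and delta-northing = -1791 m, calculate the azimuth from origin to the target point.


az = atan2(-1188, -1791) = -146.4 deg
adjusted to 0-360: 213.6 degrees

213.6 degrees


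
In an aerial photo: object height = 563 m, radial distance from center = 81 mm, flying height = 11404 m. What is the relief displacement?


d = h * r / H = 563 * 81 / 11404 = 4.0 mm

4.0 mm


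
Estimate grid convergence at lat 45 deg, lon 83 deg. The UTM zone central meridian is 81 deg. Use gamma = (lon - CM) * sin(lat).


gamma = (83 - 81) * sin(45) = 2 * 0.707107 = 1.414 degrees

1.414 degrees


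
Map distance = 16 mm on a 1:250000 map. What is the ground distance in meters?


ground = 16 mm * 250000 / 1000 = 4000.0 m

4000.0 m


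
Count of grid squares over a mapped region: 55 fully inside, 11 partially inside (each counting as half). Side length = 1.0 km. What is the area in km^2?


effective squares = 55 + 11 * 0.5 = 60.5
area = 60.5 * 1.0 = 60.5 km^2

60.5 km^2


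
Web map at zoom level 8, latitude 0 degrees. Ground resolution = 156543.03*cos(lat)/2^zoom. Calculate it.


res = 156543.03 * cos(0) / 2^8 = 156543.03 * 1.0 / 256 = 611.5 m/pixel

611.5 m/pixel


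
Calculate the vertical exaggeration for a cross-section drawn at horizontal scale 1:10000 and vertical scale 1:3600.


VE = horizontal_scale / vertical_scale = 10000 / 3600 ≈ 2.8

2.8x


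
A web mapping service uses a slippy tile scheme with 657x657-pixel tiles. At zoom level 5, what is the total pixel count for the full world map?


tiles per axis = 2^5 = 32
total tiles = 32^2 = 1024
pixels per axis = 32 * 657 = 21024
total pixels = 21024^2 = 442008576

442008576 pixels


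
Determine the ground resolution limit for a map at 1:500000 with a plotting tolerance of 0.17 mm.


ground = 0.17 mm * 500000 / 1000 = 85.0 m

85.0 m


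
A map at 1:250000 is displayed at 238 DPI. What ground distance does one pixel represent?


pixel_cm = 2.54 / 238 ≈ 0.010672 cm
ground = pixel_cm * 250000 / 100 = 2.54 * 250000 / (238 * 100) = 635000 / 23800 ≈ 26.68 m

26.68 m


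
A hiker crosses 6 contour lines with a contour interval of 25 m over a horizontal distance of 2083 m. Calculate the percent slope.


elevation change = 6 * 25 = 150 m
slope = 150 / 2083 * 100 = 7.2%

7.2%


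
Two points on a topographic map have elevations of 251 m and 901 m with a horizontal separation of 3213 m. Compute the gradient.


gradient = (901 - 251) / 3213 = 650 / 3213 = 0.2023

0.2023


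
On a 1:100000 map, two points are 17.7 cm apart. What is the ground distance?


ground = 17.7 cm * 100000 / 100 = 17700.0 m = 17.7 km

17.7 km


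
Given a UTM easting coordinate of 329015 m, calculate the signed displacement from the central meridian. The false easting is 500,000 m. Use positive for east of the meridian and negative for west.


displacement = 329015 - 500000 = -170985 m

-170985 m


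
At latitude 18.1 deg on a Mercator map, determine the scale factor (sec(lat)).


SF = 1 / cos(18.1) = 1 / 0.950516 = 1.052

1.052


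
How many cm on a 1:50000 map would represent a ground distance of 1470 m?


map_cm = 1470 * 100 / 50000 = 2.94 cm

2.94 cm


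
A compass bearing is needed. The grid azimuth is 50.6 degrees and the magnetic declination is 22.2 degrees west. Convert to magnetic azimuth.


magnetic azimuth = grid azimuth - declination (east +ve)
mag_az = 50.6 - -22.2 = 72.8 degrees

72.8 degrees


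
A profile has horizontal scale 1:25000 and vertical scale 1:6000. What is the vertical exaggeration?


VE = horizontal_scale / vertical_scale = 25000 / 6000 ≈ 4.2

4.2x


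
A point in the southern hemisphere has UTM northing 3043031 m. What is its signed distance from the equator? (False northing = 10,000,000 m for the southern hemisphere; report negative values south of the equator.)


For southern: actual = 3043031 - 10000000 = -6956969 m

-6956969 m


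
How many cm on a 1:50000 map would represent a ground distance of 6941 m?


map_cm = 6941 * 100 / 50000 = 13.882 cm ≈ 13.88 cm

13.88 cm


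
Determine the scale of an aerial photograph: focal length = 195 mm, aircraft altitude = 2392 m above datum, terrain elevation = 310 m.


scale = f / (H - h) = 195 mm / 2082 m = 195 / 2082000 = 1:10677

1:10677


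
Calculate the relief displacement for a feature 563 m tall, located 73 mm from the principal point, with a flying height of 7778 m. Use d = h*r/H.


d = h * r / H = 563 * 73 / 7778 = 5.28 mm

5.28 mm


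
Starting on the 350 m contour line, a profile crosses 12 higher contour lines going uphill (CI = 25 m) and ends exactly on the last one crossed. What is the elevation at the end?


elevation = 350 + 12 * 25 = 650 m

650 m


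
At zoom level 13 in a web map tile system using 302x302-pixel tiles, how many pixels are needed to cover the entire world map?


tiles per axis = 2^13 = 8192
total tiles = 8192^2 = 67108864
pixels per axis = 8192 * 302 = 2473984
total pixels = 2473984^2 = 6120596832256

6120596832256 pixels


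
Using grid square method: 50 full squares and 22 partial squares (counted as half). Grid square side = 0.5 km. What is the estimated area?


effective squares = 50 + 22 * 0.5 = 61.0
area = 61.0 * 0.25 = 15.25 km^2

15.25 km^2


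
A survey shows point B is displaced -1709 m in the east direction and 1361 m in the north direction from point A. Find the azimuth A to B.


az = atan2(-1709, 1361) = -51.5 deg
adjusted to 0-360: 308.5 degrees

308.5 degrees


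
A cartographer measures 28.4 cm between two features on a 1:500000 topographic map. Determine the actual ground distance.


ground = 28.4 cm * 500000 / 100 = 142000.0 m = 142.0 km

142.0 km


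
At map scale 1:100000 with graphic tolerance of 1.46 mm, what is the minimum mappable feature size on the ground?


ground = 1.46 mm * 100000 / 1000 = 146.0 m

146.0 m


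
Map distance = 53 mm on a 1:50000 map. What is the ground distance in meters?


ground = 53 mm * 50000 / 1000 = 2650.0 m

2650.0 m


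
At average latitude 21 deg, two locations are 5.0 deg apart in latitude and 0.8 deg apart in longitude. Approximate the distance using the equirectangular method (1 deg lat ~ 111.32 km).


dlat_km = 5.0 * 111.32 = 556.6
dlon_km = 0.8 * 111.32 * cos(21) ≈ 83.141
dist = sqrt(556.6^2 + 83.141^2) ≈ 562.8 km

562.8 km


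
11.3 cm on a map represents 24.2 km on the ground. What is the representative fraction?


ground = 24.2 km = 2420000 cm; RF denominator = ground / map = 2420000 / 11.3 ≈ 214159; RF = 1:214159

1:214159


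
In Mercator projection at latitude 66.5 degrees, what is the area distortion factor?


area_distortion = 1/cos^2(66.5) = 6.289

6.289


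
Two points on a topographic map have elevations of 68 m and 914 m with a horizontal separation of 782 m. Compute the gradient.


gradient = (914 - 68) / 782 = 846 / 782 = 1.0818

1.0818


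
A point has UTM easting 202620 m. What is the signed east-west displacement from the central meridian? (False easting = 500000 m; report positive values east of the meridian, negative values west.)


displacement = 202620 - 500000 = -297380 m

-297380 m


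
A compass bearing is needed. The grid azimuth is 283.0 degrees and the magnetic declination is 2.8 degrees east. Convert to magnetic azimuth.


magnetic azimuth = grid azimuth - declination (east +ve)
mag_az = 283.0 - 2.8 = 280.2 degrees

280.2 degrees


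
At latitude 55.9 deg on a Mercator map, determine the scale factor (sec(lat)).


SF = 1 / cos(55.9) = 1 / 0.560639 = 1.784

1.784


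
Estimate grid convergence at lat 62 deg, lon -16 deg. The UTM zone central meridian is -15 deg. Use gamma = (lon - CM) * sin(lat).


gamma = (-16 - -15) * sin(62) = -1 * 0.882948 = -0.883 degrees

-0.883 degrees


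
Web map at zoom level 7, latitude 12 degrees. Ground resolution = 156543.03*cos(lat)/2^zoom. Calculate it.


res = 156543.03 * cos(12) / 2^7 = 156543.03 * 0.9781476 / 128 = 1196.27 m/pixel

1196.27 m/pixel


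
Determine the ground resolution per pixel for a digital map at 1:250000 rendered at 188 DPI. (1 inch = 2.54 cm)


pixel_cm = 2.54 / 188 ≈ 0.013511 cm
ground = pixel_cm * 250000 / 100 = 2.54 * 250000 / (188 * 100) = 635000 / 18800 ≈ 33.78 m

33.78 m


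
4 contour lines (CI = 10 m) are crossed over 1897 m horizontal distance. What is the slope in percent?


elevation change = 4 * 10 = 40 m
slope = 40 / 1897 * 100 = 2.1%

2.1%


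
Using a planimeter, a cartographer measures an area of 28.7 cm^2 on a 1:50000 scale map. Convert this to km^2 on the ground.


ground_area = 28.7 * (50000/100)^2 = 7175000.0 m^2 = 7.175 km^2

7.175 km^2


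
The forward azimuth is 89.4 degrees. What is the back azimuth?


back azimuth = (89.4 + 180) mod 360 = 269.4 degrees

269.4 degrees


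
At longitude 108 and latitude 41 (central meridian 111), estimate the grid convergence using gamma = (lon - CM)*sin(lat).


gamma = (108 - 111) * sin(41) = -3 * 0.656059 = -1.968 degrees

-1.968 degrees


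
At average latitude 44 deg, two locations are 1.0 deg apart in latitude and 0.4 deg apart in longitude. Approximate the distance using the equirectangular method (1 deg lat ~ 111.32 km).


dlat_km = 1.0 * 111.32 = 111.32
dlon_km = 0.4 * 111.32 * cos(44) ≈ 32.031
dist = sqrt(111.32^2 + 32.031^2) ≈ 115.8 km

115.8 km


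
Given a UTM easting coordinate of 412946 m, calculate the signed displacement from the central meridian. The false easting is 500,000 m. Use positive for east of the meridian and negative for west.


displacement = 412946 - 500000 = -87054 m

-87054 m


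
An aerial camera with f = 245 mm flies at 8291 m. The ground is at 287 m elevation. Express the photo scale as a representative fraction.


scale = f / (H - h) = 245 mm / 8004 m = 245 / 8004000 = 1:32669

1:32669


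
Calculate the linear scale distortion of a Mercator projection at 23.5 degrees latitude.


SF = 1 / cos(23.5) = 1 / 0.91706 = 1.09

1.09


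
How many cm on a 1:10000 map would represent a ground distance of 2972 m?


map_cm = 2972 * 100 / 10000 = 29.72 cm

29.72 cm


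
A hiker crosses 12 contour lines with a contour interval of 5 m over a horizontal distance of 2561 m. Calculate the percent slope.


elevation change = 12 * 5 = 60 m
slope = 60 / 2561 * 100 = 2.3%

2.3%


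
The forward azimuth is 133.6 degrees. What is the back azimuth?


back azimuth = (133.6 + 180) mod 360 = 313.6 degrees

313.6 degrees


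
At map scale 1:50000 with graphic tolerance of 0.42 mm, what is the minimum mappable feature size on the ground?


ground = 0.42 mm * 50000 / 1000 = 21.0 m

21.0 m


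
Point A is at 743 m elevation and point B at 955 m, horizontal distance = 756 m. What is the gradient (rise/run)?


gradient = (955 - 743) / 756 = 212 / 756 = 0.2804

0.2804


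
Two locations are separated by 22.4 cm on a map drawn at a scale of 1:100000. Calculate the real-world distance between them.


ground = 22.4 cm * 100000 / 100 = 22400.0 m = 22.4 km

22.4 km


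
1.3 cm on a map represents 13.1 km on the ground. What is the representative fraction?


ground = 13.1 km = 1310000 cm; RF denominator = ground / map = 1310000 / 1.3 ≈ 1007692; RF = 1:1007692

1:1007692


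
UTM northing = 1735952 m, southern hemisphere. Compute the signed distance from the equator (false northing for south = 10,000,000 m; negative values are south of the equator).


For southern: actual = 1735952 - 10000000 = -8264048 m

-8264048 m


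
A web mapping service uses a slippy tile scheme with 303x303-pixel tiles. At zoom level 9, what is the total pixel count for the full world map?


tiles per axis = 2^9 = 512
total tiles = 512^2 = 262144
pixels per axis = 512 * 303 = 155136
total pixels = 155136^2 = 24067178496

24067178496 pixels


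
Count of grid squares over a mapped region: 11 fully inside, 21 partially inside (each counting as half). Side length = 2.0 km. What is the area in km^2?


effective squares = 11 + 21 * 0.5 = 21.5
area = 21.5 * 4.0 = 86.0 km^2

86.0 km^2


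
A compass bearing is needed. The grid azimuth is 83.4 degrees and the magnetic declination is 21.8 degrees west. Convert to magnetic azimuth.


magnetic azimuth = grid azimuth - declination (east +ve)
mag_az = 83.4 - -21.8 = 105.2 degrees

105.2 degrees


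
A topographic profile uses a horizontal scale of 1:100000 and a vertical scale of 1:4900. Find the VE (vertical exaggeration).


VE = horizontal_scale / vertical_scale = 100000 / 4900 ≈ 20.4

20.4x


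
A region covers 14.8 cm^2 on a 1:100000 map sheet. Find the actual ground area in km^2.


ground_area = 14.8 * (100000/100)^2 = 14800000.0 m^2 = 14.8 km^2

14.8 km^2


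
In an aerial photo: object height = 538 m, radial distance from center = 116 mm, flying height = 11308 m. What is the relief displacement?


d = h * r / H = 538 * 116 / 11308 = 5.52 mm

5.52 mm


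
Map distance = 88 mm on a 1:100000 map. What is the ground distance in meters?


ground = 88 mm * 100000 / 1000 = 8800.0 m

8800.0 m


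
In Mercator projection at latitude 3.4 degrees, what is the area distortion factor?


area_distortion = 1/cos^2(3.4) = 1.004

1.004


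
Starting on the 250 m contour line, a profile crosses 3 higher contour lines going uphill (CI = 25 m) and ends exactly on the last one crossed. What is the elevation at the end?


elevation = 250 + 3 * 25 = 325 m

325 m


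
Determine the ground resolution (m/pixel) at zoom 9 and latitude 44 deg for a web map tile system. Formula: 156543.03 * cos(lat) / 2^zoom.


res = 156543.03 * cos(44) / 2^9 = 156543.03 * 0.7193398 / 512 = 219.94 m/pixel

219.94 m/pixel


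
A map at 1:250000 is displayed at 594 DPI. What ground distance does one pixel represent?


pixel_cm = 2.54 / 594 ≈ 0.004276 cm
ground = pixel_cm * 250000 / 100 = 2.54 * 250000 / (594 * 100) = 635000 / 59400 ≈ 10.69 m

10.69 m


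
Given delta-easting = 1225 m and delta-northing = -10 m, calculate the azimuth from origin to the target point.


az = atan2(1225, -10) = 90.5 deg
adjusted to 0-360: 90.5 degrees

90.5 degrees


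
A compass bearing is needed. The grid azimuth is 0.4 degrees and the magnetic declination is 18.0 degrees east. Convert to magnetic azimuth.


magnetic azimuth = grid azimuth - declination (east +ve)
mag_az = 0.4 - 18.0 = 342.4 degrees

342.4 degrees


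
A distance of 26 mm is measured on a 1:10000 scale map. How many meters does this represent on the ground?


ground = 26 mm * 10000 / 1000 = 260.0 m

260.0 m


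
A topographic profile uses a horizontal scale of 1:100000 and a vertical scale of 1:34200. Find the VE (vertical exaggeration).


VE = horizontal_scale / vertical_scale = 100000 / 34200 ≈ 2.9

2.9x


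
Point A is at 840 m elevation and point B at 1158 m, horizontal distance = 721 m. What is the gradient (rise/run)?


gradient = (1158 - 840) / 721 = 318 / 721 = 0.4411

0.4411


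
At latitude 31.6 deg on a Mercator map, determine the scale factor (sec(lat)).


SF = 1 / cos(31.6) = 1 / 0.851727 = 1.174

1.174


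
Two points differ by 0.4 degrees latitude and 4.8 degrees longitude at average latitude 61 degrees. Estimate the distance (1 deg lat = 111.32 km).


dlat_km = 0.4 * 111.32 = 44.528
dlon_km = 4.8 * 111.32 * cos(61) ≈ 259.051
dist = sqrt(44.528^2 + 259.051^2) ≈ 262.9 km

262.9 km


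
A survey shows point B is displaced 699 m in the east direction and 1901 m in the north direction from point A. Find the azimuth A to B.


az = atan2(699, 1901) = 20.2 deg
adjusted to 0-360: 20.2 degrees

20.2 degrees


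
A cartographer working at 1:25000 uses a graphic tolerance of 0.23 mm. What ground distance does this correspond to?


ground = 0.23 mm * 25000 / 1000 = 5.75 m

5.75 m


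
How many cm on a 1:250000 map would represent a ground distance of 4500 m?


map_cm = 4500 * 100 / 250000 = 1.8 cm

1.8 cm


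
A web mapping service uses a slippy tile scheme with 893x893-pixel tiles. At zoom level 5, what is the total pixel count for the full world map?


tiles per axis = 2^5 = 32
total tiles = 32^2 = 1024
pixels per axis = 32 * 893 = 28576
total pixels = 28576^2 = 816587776

816587776 pixels


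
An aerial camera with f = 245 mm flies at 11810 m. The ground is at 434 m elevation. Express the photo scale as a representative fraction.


scale = f / (H - h) = 245 mm / 11376 m = 245 / 11376000 = 1:46433

1:46433


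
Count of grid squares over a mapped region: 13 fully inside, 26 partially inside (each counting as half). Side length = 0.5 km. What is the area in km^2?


effective squares = 13 + 26 * 0.5 = 26.0
area = 26.0 * 0.25 = 6.5 km^2

6.5 km^2


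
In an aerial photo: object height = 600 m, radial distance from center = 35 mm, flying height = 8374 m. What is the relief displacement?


d = h * r / H = 600 * 35 / 8374 = 2.51 mm

2.51 mm


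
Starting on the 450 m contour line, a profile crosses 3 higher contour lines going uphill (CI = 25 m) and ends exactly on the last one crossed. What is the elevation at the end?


elevation = 450 + 3 * 25 = 525 m

525 m


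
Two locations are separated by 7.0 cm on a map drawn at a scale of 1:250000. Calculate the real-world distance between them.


ground = 7.0 cm * 250000 / 100 = 17500.0 m = 17.5 km

17.5 km


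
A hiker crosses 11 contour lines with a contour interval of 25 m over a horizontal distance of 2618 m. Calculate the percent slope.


elevation change = 11 * 25 = 275 m
slope = 275 / 2618 * 100 = 10.5%

10.5%


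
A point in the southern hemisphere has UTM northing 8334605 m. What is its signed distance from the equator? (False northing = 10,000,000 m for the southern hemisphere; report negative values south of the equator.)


For southern: actual = 8334605 - 10000000 = -1665395 m

-1665395 m


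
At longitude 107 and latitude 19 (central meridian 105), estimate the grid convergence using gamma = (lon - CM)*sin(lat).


gamma = (107 - 105) * sin(19) = 2 * 0.325568 = 0.651 degrees

0.651 degrees


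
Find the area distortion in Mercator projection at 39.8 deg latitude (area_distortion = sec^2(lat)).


area_distortion = 1/cos^2(39.8) = 1.694

1.694


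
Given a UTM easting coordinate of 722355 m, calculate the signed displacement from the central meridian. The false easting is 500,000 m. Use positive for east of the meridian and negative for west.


displacement = 722355 - 500000 = 222355 m

222355 m


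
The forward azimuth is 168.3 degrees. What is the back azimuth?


back azimuth = (168.3 + 180) mod 360 = 348.3 degrees

348.3 degrees


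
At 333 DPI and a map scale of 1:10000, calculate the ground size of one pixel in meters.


pixel_cm = 2.54 / 333 ≈ 0.007628 cm
ground = pixel_cm * 10000 / 100 = 2.54 * 10000 / (333 * 100) = 25400 / 33300 ≈ 0.76 m

0.76 m


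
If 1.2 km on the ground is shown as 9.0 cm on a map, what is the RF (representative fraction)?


ground = 1.2 km = 120000 cm; RF denominator = ground / map = 120000 / 9.0 ≈ 13333; RF = 1:13333

1:13333


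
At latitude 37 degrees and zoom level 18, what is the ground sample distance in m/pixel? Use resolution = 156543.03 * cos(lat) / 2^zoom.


res = 156543.03 * cos(37) / 2^18 = 156543.03 * 0.79863551 / 262144 = 0.48 m/pixel

0.48 m/pixel


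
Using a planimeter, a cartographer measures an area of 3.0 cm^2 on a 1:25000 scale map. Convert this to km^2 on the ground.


ground_area = 3.0 * (25000/100)^2 = 187500.0 m^2 = 0.1875 km^2 ≈ 0.188 km^2

0.188 km^2


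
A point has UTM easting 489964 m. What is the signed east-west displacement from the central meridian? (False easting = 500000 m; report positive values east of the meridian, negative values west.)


displacement = 489964 - 500000 = -10036 m

-10036 m


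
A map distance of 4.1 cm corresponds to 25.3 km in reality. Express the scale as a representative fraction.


ground = 25.3 km = 2530000 cm; RF denominator = ground / map = 2530000 / 4.1 ≈ 617073; RF = 1:617073

1:617073


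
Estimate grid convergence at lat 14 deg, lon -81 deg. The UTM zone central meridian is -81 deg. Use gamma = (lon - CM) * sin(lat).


gamma = (-81 - -81) * sin(14) = 0 * 0.241922 = 0.0 degrees

0.0 degrees


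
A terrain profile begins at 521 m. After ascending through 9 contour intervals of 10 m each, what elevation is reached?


elevation = 521 + 9 * 10 = 611 m

611 m


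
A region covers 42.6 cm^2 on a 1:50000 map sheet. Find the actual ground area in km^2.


ground_area = 42.6 * (50000/100)^2 = 10650000.0 m^2 = 10.65 km^2

10.65 km^2


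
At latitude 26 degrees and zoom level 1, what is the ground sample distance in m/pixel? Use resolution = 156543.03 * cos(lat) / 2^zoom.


res = 156543.03 * cos(26) / 2^1 = 156543.03 * 0.89879405 / 2 = 70349.97 m/pixel

70349.97 m/pixel


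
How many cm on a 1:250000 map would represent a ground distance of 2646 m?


map_cm = 2646 * 100 / 250000 = 1.0584 cm ≈ 1.06 cm

1.06 cm


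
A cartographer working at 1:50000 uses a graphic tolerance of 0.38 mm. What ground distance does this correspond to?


ground = 0.38 mm * 50000 / 1000 = 19.0 m

19.0 m


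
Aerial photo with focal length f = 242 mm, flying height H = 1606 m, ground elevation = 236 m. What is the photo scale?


scale = f / (H - h) = 242 mm / 1370 m = 242 / 1370000 = 1:5661

1:5661


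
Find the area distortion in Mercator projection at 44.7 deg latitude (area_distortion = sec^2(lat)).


area_distortion = 1/cos^2(44.7) = 1.979

1.979


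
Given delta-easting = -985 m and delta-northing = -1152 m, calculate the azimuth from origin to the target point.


az = atan2(-985, -1152) = -139.5 deg
adjusted to 0-360: 220.5 degrees

220.5 degrees


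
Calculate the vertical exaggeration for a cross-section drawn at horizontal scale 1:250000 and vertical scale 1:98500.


VE = horizontal_scale / vertical_scale = 250000 / 98500 ≈ 2.5

2.5x


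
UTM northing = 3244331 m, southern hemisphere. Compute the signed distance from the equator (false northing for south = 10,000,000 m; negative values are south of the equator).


For southern: actual = 3244331 - 10000000 = -6755669 m

-6755669 m


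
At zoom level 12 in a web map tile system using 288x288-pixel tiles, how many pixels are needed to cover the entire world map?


tiles per axis = 2^12 = 4096
total tiles = 4096^2 = 16777216
pixels per axis = 4096 * 288 = 1179648
total pixels = 1179648^2 = 1391569403904

1391569403904 pixels


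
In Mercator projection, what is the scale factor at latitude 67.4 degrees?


SF = 1 / cos(67.4) = 1 / 0.384295 = 2.602

2.602


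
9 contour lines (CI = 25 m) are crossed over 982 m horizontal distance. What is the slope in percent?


elevation change = 9 * 25 = 225 m
slope = 225 / 982 * 100 = 22.9%

22.9%


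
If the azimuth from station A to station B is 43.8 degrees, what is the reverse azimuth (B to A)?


back azimuth = (43.8 + 180) mod 360 = 223.8 degrees

223.8 degrees


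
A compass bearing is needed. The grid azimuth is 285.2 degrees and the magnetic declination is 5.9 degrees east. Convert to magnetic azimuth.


magnetic azimuth = grid azimuth - declination (east +ve)
mag_az = 285.2 - 5.9 = 279.3 degrees

279.3 degrees


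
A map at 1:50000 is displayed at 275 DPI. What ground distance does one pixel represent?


pixel_cm = 2.54 / 275 ≈ 0.009236 cm
ground = pixel_cm * 50000 / 100 = 2.54 * 50000 / (275 * 100) = 127000 / 27500 ≈ 4.62 m

4.62 m


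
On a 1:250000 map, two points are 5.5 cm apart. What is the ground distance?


ground = 5.5 cm * 250000 / 100 = 13750.0 m = 13.75 km

13.75 km


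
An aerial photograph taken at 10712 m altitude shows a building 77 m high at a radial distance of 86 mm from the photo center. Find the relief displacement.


d = h * r / H = 77 * 86 / 10712 = 0.62 mm

0.62 mm


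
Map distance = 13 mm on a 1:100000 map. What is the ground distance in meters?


ground = 13 mm * 100000 / 1000 = 1300.0 m

1300.0 m


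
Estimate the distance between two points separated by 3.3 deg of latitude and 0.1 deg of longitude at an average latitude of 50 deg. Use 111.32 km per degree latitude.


dlat_km = 3.3 * 111.32 = 367.356
dlon_km = 0.1 * 111.32 * cos(50) ≈ 7.156
dist = sqrt(367.356^2 + 7.156^2) ≈ 367.4 km

367.4 km


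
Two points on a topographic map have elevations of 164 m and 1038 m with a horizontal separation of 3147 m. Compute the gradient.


gradient = (1038 - 164) / 3147 = 874 / 3147 = 0.2777

0.2777


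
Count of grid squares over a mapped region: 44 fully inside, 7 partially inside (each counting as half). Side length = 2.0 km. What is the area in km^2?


effective squares = 44 + 7 * 0.5 = 47.5
area = 47.5 * 4.0 = 190.0 km^2

190.0 km^2


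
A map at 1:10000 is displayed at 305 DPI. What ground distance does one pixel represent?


pixel_cm = 2.54 / 305 ≈ 0.008328 cm
ground = pixel_cm * 10000 / 100 = 2.54 * 10000 / (305 * 100) = 25400 / 30500 ≈ 0.83 m

0.83 m


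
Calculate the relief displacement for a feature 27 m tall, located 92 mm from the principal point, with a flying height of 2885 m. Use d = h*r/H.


d = h * r / H = 27 * 92 / 2885 = 0.86 mm

0.86 mm


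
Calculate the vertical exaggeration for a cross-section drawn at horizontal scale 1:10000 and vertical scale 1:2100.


VE = horizontal_scale / vertical_scale = 10000 / 2100 ≈ 4.8

4.8x


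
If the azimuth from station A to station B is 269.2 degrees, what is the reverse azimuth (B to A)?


back azimuth = (269.2 + 180) mod 360 = 89.2 degrees

89.2 degrees


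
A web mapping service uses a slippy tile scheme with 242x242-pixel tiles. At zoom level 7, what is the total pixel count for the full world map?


tiles per axis = 2^7 = 128
total tiles = 128^2 = 16384
pixels per axis = 128 * 242 = 30976
total pixels = 30976^2 = 959512576

959512576 pixels


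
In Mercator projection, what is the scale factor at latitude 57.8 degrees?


SF = 1 / cos(57.8) = 1 / 0.532876 = 1.877

1.877


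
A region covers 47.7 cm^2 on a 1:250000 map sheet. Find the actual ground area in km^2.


ground_area = 47.7 * (250000/100)^2 = 298125000.0 m^2 = 298.125 km^2

298.125 km^2


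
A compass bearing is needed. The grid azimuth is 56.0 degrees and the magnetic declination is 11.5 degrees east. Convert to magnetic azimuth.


magnetic azimuth = grid azimuth - declination (east +ve)
mag_az = 56.0 - 11.5 = 44.5 degrees

44.5 degrees


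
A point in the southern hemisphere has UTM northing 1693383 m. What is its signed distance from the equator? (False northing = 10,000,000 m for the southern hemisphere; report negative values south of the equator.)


For southern: actual = 1693383 - 10000000 = -8306617 m

-8306617 m


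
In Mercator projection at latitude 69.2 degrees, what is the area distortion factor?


area_distortion = 1/cos^2(69.2) = 7.93

7.93


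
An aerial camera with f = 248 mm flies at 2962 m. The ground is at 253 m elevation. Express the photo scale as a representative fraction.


scale = f / (H - h) = 248 mm / 2709 m = 248 / 2709000 = 1:10923

1:10923


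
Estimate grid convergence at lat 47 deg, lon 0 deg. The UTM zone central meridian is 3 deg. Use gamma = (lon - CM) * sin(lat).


gamma = (0 - 3) * sin(47) = -3 * 0.731354 = -2.194 degrees

-2.194 degrees


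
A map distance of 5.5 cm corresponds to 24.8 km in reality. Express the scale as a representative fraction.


ground = 24.8 km = 2480000 cm; RF denominator = ground / map = 2480000 / 5.5 ≈ 450909; RF = 1:450909

1:450909


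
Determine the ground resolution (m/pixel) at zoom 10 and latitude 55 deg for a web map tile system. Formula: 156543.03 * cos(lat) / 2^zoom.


res = 156543.03 * cos(55) / 2^10 = 156543.03 * 0.57357644 / 1024 = 87.68 m/pixel

87.68 m/pixel


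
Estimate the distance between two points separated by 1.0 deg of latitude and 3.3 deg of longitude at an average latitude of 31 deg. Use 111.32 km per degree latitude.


dlat_km = 1.0 * 111.32 = 111.32
dlon_km = 3.3 * 111.32 * cos(31) ≈ 314.886
dist = sqrt(111.32^2 + 314.886^2) ≈ 334.0 km

334.0 km


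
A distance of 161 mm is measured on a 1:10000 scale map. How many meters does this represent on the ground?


ground = 161 mm * 10000 / 1000 = 1610.0 m

1610.0 m


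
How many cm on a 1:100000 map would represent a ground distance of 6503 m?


map_cm = 6503 * 100 / 100000 = 6.503 cm ≈ 6.5 cm

6.5 cm


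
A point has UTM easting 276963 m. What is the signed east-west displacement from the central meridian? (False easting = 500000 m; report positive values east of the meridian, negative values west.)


displacement = 276963 - 500000 = -223037 m

-223037 m


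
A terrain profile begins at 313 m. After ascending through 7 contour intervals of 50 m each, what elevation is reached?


elevation = 313 + 7 * 50 = 663 m

663 m


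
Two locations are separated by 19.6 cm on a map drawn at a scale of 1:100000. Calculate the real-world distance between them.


ground = 19.6 cm * 100000 / 100 = 19600.0 m = 19.6 km

19.6 km


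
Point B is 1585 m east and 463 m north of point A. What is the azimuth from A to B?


az = atan2(1585, 463) = 73.7 deg
adjusted to 0-360: 73.7 degrees

73.7 degrees


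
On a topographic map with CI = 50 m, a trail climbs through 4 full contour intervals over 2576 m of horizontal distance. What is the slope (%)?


elevation change = 4 * 50 = 200 m
slope = 200 / 2576 * 100 = 7.8%

7.8%


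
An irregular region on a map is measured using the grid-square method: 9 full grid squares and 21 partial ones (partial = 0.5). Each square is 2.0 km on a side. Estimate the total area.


effective squares = 9 + 21 * 0.5 = 19.5
area = 19.5 * 4.0 = 78.0 km^2

78.0 km^2


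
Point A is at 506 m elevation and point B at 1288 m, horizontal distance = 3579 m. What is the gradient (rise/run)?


gradient = (1288 - 506) / 3579 = 782 / 3579 = 0.2185

0.2185


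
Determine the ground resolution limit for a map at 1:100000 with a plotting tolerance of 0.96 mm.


ground = 0.96 mm * 100000 / 1000 = 96.0 m

96.0 m


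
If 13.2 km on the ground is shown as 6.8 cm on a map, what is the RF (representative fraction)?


ground = 13.2 km = 1320000 cm; RF denominator = ground / map = 1320000 / 6.8 ≈ 194118; RF = 1:194118

1:194118


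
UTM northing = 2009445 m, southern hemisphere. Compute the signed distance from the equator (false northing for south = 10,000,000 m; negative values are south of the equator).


For southern: actual = 2009445 - 10000000 = -7990555 m

-7990555 m


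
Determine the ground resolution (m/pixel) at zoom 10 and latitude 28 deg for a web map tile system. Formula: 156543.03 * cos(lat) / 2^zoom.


res = 156543.03 * cos(28) / 2^10 = 156543.03 * 0.88294759 / 1024 = 134.98 m/pixel

134.98 m/pixel


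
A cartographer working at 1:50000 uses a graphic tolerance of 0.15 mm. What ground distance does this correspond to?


ground = 0.15 mm * 50000 / 1000 = 7.5 m

7.5 m


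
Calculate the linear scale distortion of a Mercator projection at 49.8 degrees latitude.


SF = 1 / cos(49.8) = 1 / 0.645458 = 1.549

1.549


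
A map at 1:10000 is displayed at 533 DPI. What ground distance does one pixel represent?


pixel_cm = 2.54 / 533 ≈ 0.004765 cm
ground = pixel_cm * 10000 / 100 = 2.54 * 10000 / (533 * 100) = 25400 / 53300 ≈ 0.48 m

0.48 m


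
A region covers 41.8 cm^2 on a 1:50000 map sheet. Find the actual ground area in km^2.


ground_area = 41.8 * (50000/100)^2 = 10450000.0 m^2 = 10.45 km^2

10.45 km^2


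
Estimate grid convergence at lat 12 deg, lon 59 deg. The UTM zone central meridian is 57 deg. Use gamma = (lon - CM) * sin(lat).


gamma = (59 - 57) * sin(12) = 2 * 0.207912 = 0.416 degrees

0.416 degrees


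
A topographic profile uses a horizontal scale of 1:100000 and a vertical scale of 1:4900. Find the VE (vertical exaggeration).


VE = horizontal_scale / vertical_scale = 100000 / 4900 ≈ 20.4

20.4x


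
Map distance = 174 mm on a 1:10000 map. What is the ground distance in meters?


ground = 174 mm * 10000 / 1000 = 1740.0 m

1740.0 m


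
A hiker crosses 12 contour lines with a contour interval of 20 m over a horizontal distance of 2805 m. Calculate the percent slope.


elevation change = 12 * 20 = 240 m
slope = 240 / 2805 * 100 = 8.6%

8.6%


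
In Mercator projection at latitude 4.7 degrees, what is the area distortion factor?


area_distortion = 1/cos^2(4.7) = 1.007

1.007


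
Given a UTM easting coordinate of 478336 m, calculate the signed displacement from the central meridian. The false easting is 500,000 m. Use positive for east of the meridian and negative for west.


displacement = 478336 - 500000 = -21664 m

-21664 m


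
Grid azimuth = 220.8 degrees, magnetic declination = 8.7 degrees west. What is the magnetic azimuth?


magnetic azimuth = grid azimuth - declination (east +ve)
mag_az = 220.8 - -8.7 = 229.5 degrees

229.5 degrees


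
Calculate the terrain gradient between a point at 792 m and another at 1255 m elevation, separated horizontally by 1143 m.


gradient = (1255 - 792) / 1143 = 463 / 1143 = 0.4051

0.4051


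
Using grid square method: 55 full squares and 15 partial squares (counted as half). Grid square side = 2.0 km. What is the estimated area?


effective squares = 55 + 15 * 0.5 = 62.5
area = 62.5 * 4.0 = 250.0 km^2

250.0 km^2


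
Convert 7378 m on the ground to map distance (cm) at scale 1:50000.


map_cm = 7378 * 100 / 50000 = 14.756 cm ≈ 14.76 cm

14.76 cm


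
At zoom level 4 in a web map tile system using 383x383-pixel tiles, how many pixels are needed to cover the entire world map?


tiles per axis = 2^4 = 16
total tiles = 16^2 = 256
pixels per axis = 16 * 383 = 6128
total pixels = 6128^2 = 37552384

37552384 pixels


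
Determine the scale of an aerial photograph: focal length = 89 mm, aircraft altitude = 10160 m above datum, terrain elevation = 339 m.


scale = f / (H - h) = 89 mm / 9821 m = 89 / 9821000 = 1:110348

1:110348


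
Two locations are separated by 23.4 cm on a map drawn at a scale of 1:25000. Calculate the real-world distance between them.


ground = 23.4 cm * 25000 / 100 = 5850.0 m = 5.85 km

5.85 km


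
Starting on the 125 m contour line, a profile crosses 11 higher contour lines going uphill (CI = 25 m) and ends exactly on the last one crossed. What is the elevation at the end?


elevation = 125 + 11 * 25 = 400 m

400 m


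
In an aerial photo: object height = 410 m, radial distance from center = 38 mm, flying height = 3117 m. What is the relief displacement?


d = h * r / H = 410 * 38 / 3117 = 5.0 mm

5.0 mm


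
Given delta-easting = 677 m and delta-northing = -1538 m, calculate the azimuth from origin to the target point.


az = atan2(677, -1538) = 156.2 deg
adjusted to 0-360: 156.2 degrees

156.2 degrees


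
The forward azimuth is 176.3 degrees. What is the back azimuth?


back azimuth = (176.3 + 180) mod 360 = 356.3 degrees

356.3 degrees


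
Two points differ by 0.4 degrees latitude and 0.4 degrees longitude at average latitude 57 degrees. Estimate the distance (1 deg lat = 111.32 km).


dlat_km = 0.4 * 111.32 = 44.528
dlon_km = 0.4 * 111.32 * cos(57) ≈ 24.252
dist = sqrt(44.528^2 + 24.252^2) ≈ 50.7 km

50.7 km


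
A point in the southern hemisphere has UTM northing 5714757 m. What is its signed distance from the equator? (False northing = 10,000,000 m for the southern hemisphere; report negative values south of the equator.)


For southern: actual = 5714757 - 10000000 = -4285243 m

-4285243 m


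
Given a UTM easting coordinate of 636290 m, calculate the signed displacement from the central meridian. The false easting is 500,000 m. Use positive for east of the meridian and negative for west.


displacement = 636290 - 500000 = 136290 m

136290 m


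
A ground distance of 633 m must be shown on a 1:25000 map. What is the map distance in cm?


map_cm = 633 * 100 / 25000 = 2.532 cm ≈ 2.53 cm

2.53 cm


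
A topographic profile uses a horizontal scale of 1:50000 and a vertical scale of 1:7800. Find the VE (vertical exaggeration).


VE = horizontal_scale / vertical_scale = 50000 / 7800 ≈ 6.4

6.4x


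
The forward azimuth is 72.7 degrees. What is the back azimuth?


back azimuth = (72.7 + 180) mod 360 = 252.7 degrees

252.7 degrees


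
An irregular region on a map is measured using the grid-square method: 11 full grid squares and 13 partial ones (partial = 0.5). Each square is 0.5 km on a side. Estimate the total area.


effective squares = 11 + 13 * 0.5 = 17.5
area = 17.5 * 0.25 = 4.375 km^2

4.375 km^2


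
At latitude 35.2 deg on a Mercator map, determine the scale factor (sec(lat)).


SF = 1 / cos(35.2) = 1 / 0.817145 = 1.224

1.224


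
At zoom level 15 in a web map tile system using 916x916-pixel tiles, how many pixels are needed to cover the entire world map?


tiles per axis = 2^15 = 32768
total tiles = 32768^2 = 1073741824
pixels per axis = 32768 * 916 = 30015488
total pixels = 30015488^2 = 900929519878144

900929519878144 pixels
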